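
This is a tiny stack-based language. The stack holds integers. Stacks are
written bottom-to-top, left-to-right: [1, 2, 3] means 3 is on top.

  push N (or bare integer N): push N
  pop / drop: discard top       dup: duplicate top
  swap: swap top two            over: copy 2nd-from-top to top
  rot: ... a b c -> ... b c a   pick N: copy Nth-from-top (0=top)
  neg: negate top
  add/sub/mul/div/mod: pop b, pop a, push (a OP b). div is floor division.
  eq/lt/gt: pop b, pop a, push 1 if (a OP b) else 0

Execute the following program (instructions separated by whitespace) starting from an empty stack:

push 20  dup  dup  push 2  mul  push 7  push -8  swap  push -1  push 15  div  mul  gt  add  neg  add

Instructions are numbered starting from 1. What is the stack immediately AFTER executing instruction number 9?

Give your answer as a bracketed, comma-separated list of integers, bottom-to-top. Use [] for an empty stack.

Answer: [20, 20, 40, -8, 7, -1]

Derivation:
Step 1 ('push 20'): [20]
Step 2 ('dup'): [20, 20]
Step 3 ('dup'): [20, 20, 20]
Step 4 ('push 2'): [20, 20, 20, 2]
Step 5 ('mul'): [20, 20, 40]
Step 6 ('push 7'): [20, 20, 40, 7]
Step 7 ('push -8'): [20, 20, 40, 7, -8]
Step 8 ('swap'): [20, 20, 40, -8, 7]
Step 9 ('push -1'): [20, 20, 40, -8, 7, -1]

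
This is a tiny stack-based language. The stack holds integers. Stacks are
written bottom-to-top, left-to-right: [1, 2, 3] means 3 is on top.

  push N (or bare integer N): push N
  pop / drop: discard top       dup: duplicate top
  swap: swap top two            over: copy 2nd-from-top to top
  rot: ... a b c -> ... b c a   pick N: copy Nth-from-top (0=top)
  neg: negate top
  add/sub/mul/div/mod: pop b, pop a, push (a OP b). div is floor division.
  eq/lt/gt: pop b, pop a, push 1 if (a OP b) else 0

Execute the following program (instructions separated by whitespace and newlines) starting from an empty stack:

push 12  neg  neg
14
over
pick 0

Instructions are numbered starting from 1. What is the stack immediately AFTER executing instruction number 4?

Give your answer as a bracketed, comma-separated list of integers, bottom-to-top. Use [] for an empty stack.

Answer: [12, 14]

Derivation:
Step 1 ('push 12'): [12]
Step 2 ('neg'): [-12]
Step 3 ('neg'): [12]
Step 4 ('14'): [12, 14]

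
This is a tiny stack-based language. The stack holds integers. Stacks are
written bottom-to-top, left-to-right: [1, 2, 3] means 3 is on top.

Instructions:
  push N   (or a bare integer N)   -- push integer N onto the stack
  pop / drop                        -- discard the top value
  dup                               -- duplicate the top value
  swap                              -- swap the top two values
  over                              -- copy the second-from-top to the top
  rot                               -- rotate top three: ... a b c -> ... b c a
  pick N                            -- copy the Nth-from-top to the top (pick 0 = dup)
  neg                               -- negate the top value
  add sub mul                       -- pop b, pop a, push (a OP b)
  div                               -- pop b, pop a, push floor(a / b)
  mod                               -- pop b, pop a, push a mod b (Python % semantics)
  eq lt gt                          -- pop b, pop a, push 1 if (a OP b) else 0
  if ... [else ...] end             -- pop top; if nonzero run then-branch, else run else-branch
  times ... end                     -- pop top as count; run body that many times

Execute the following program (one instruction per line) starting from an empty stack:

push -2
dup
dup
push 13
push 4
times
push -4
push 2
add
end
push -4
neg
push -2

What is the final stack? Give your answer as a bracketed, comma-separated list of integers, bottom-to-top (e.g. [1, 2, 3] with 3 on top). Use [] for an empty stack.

Answer: [-2, -2, -2, 13, -2, -2, -2, -2, 4, -2]

Derivation:
After 'push -2': [-2]
After 'dup': [-2, -2]
After 'dup': [-2, -2, -2]
After 'push 13': [-2, -2, -2, 13]
After 'push 4': [-2, -2, -2, 13, 4]
After 'times': [-2, -2, -2, 13]
After 'push -4': [-2, -2, -2, 13, -4]
After 'push 2': [-2, -2, -2, 13, -4, 2]
After 'add': [-2, -2, -2, 13, -2]
After 'push -4': [-2, -2, -2, 13, -2, -4]
After 'push 2': [-2, -2, -2, 13, -2, -4, 2]
After 'add': [-2, -2, -2, 13, -2, -2]
After 'push -4': [-2, -2, -2, 13, -2, -2, -4]
After 'push 2': [-2, -2, -2, 13, -2, -2, -4, 2]
After 'add': [-2, -2, -2, 13, -2, -2, -2]
After 'push -4': [-2, -2, -2, 13, -2, -2, -2, -4]
After 'push 2': [-2, -2, -2, 13, -2, -2, -2, -4, 2]
After 'add': [-2, -2, -2, 13, -2, -2, -2, -2]
After 'push -4': [-2, -2, -2, 13, -2, -2, -2, -2, -4]
After 'neg': [-2, -2, -2, 13, -2, -2, -2, -2, 4]
After 'push -2': [-2, -2, -2, 13, -2, -2, -2, -2, 4, -2]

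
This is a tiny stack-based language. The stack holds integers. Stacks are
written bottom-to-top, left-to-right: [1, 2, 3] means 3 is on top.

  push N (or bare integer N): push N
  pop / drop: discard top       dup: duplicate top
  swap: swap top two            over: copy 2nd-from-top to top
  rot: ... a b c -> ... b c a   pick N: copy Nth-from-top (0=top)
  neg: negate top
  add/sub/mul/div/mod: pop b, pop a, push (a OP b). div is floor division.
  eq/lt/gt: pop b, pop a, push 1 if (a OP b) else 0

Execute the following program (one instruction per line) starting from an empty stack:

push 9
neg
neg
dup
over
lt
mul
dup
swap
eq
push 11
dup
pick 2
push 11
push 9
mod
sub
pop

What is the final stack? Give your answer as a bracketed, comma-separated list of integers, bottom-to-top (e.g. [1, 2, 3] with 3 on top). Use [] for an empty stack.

After 'push 9': [9]
After 'neg': [-9]
After 'neg': [9]
After 'dup': [9, 9]
After 'over': [9, 9, 9]
After 'lt': [9, 0]
After 'mul': [0]
After 'dup': [0, 0]
After 'swap': [0, 0]
After 'eq': [1]
After 'push 11': [1, 11]
After 'dup': [1, 11, 11]
After 'pick 2': [1, 11, 11, 1]
After 'push 11': [1, 11, 11, 1, 11]
After 'push 9': [1, 11, 11, 1, 11, 9]
After 'mod': [1, 11, 11, 1, 2]
After 'sub': [1, 11, 11, -1]
After 'pop': [1, 11, 11]

Answer: [1, 11, 11]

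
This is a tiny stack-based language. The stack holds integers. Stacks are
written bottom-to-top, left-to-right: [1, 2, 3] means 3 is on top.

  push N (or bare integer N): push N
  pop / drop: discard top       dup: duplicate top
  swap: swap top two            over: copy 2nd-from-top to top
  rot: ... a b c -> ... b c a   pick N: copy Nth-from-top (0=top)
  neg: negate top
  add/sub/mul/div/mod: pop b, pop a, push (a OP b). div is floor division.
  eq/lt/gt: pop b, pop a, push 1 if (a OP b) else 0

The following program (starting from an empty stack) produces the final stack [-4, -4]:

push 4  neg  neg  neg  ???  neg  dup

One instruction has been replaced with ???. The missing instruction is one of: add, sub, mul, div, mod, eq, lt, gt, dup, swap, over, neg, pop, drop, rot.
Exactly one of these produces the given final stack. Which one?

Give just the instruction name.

Stack before ???: [-4]
Stack after ???:  [4]
The instruction that transforms [-4] -> [4] is: neg

Answer: neg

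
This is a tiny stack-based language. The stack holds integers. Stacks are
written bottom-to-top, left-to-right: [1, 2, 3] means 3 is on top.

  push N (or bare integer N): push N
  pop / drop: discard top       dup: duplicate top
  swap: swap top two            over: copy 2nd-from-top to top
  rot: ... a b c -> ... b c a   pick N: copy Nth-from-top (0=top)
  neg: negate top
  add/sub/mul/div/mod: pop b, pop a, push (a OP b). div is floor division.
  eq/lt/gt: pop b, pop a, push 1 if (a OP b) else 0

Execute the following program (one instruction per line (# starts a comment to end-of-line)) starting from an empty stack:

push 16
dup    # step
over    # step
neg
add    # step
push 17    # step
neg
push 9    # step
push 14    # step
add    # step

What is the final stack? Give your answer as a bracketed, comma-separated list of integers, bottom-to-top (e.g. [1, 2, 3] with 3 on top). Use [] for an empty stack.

After 'push 16': [16]
After 'dup': [16, 16]
After 'over': [16, 16, 16]
After 'neg': [16, 16, -16]
After 'add': [16, 0]
After 'push 17': [16, 0, 17]
After 'neg': [16, 0, -17]
After 'push 9': [16, 0, -17, 9]
After 'push 14': [16, 0, -17, 9, 14]
After 'add': [16, 0, -17, 23]

Answer: [16, 0, -17, 23]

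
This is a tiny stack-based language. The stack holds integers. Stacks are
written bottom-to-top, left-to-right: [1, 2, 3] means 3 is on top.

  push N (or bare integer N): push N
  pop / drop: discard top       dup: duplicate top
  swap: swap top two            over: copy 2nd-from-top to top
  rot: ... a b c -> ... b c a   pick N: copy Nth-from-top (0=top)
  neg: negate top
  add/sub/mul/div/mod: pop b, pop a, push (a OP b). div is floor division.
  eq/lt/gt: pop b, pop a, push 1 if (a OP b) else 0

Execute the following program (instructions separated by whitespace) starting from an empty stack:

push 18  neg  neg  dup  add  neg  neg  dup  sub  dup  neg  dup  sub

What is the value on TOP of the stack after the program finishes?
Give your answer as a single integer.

Answer: 0

Derivation:
After 'push 18': [18]
After 'neg': [-18]
After 'neg': [18]
After 'dup': [18, 18]
After 'add': [36]
After 'neg': [-36]
After 'neg': [36]
After 'dup': [36, 36]
After 'sub': [0]
After 'dup': [0, 0]
After 'neg': [0, 0]
After 'dup': [0, 0, 0]
After 'sub': [0, 0]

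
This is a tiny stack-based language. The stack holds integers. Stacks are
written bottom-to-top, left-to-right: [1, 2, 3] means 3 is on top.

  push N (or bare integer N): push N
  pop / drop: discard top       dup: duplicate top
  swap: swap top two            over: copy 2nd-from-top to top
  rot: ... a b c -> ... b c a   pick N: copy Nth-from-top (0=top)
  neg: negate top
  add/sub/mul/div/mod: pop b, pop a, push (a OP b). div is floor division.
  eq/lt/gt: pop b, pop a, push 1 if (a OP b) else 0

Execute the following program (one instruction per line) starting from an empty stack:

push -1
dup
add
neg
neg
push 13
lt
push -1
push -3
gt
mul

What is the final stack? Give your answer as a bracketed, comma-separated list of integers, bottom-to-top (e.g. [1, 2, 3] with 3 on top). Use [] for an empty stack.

After 'push -1': [-1]
After 'dup': [-1, -1]
After 'add': [-2]
After 'neg': [2]
After 'neg': [-2]
After 'push 13': [-2, 13]
After 'lt': [1]
After 'push -1': [1, -1]
After 'push -3': [1, -1, -3]
After 'gt': [1, 1]
After 'mul': [1]

Answer: [1]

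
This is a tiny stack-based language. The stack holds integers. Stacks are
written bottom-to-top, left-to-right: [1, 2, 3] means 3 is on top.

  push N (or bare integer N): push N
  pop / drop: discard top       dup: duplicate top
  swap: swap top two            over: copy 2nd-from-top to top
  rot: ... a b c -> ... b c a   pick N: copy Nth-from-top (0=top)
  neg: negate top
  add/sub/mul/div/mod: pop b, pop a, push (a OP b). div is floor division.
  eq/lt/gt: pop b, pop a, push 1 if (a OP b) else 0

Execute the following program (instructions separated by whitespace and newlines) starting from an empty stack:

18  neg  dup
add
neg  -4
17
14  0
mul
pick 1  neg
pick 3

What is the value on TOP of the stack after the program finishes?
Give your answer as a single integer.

After 'push 18': [18]
After 'neg': [-18]
After 'dup': [-18, -18]
After 'add': [-36]
After 'neg': [36]
After 'push -4': [36, -4]
After 'push 17': [36, -4, 17]
After 'push 14': [36, -4, 17, 14]
After 'push 0': [36, -4, 17, 14, 0]
After 'mul': [36, -4, 17, 0]
After 'pick 1': [36, -4, 17, 0, 17]
After 'neg': [36, -4, 17, 0, -17]
After 'pick 3': [36, -4, 17, 0, -17, -4]

Answer: -4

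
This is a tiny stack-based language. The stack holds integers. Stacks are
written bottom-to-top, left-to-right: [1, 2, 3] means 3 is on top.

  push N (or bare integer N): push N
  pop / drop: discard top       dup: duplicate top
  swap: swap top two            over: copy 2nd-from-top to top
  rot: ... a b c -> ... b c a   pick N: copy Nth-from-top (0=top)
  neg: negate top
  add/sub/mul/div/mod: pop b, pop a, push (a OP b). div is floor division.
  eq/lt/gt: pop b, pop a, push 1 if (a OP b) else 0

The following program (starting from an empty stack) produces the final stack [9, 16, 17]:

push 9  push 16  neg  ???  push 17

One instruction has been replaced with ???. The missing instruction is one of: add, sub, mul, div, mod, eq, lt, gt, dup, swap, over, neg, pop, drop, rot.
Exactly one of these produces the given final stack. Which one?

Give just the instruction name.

Stack before ???: [9, -16]
Stack after ???:  [9, 16]
The instruction that transforms [9, -16] -> [9, 16] is: neg

Answer: neg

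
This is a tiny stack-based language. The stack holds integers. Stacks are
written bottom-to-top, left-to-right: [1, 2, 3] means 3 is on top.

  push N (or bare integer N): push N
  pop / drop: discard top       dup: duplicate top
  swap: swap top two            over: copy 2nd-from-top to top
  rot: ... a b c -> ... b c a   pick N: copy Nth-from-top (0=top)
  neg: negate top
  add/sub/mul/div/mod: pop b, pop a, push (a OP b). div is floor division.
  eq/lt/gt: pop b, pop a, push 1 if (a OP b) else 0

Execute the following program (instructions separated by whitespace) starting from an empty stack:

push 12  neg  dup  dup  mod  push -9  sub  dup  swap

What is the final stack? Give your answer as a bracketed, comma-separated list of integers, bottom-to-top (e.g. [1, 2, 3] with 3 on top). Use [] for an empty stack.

After 'push 12': [12]
After 'neg': [-12]
After 'dup': [-12, -12]
After 'dup': [-12, -12, -12]
After 'mod': [-12, 0]
After 'push -9': [-12, 0, -9]
After 'sub': [-12, 9]
After 'dup': [-12, 9, 9]
After 'swap': [-12, 9, 9]

Answer: [-12, 9, 9]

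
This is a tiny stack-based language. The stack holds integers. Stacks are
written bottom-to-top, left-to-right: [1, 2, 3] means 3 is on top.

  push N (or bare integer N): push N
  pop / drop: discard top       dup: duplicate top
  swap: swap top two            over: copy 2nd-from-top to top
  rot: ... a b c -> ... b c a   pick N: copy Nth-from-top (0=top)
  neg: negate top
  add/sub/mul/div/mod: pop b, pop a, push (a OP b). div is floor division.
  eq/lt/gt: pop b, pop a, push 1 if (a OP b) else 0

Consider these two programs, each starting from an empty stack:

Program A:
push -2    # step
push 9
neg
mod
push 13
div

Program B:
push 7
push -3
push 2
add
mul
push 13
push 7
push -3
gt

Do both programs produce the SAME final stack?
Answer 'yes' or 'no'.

Program A trace:
  After 'push -2': [-2]
  After 'push 9': [-2, 9]
  After 'neg': [-2, -9]
  After 'mod': [-2]
  After 'push 13': [-2, 13]
  After 'div': [-1]
Program A final stack: [-1]

Program B trace:
  After 'push 7': [7]
  After 'push -3': [7, -3]
  After 'push 2': [7, -3, 2]
  After 'add': [7, -1]
  After 'mul': [-7]
  After 'push 13': [-7, 13]
  After 'push 7': [-7, 13, 7]
  After 'push -3': [-7, 13, 7, -3]
  After 'gt': [-7, 13, 1]
Program B final stack: [-7, 13, 1]
Same: no

Answer: no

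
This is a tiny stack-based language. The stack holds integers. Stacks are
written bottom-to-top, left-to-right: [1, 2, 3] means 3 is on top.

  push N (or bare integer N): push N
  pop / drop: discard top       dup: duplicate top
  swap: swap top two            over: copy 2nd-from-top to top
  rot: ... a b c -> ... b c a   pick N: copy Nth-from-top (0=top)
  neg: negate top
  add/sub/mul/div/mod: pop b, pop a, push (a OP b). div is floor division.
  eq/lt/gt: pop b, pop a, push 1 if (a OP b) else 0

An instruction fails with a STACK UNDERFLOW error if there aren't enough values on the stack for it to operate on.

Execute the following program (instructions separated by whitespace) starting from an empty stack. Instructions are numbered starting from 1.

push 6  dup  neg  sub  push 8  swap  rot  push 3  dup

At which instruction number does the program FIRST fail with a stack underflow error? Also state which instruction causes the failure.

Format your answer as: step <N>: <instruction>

Step 1 ('push 6'): stack = [6], depth = 1
Step 2 ('dup'): stack = [6, 6], depth = 2
Step 3 ('neg'): stack = [6, -6], depth = 2
Step 4 ('sub'): stack = [12], depth = 1
Step 5 ('push 8'): stack = [12, 8], depth = 2
Step 6 ('swap'): stack = [8, 12], depth = 2
Step 7 ('rot'): needs 3 value(s) but depth is 2 — STACK UNDERFLOW

Answer: step 7: rot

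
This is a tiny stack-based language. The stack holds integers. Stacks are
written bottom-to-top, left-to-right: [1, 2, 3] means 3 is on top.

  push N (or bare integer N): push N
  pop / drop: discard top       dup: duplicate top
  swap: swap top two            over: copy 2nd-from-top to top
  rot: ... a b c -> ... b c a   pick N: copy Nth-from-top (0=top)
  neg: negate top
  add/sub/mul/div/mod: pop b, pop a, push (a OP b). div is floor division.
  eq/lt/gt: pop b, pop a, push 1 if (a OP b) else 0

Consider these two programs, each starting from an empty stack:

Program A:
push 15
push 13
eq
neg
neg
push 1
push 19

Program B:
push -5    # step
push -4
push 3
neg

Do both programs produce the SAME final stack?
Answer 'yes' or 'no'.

Answer: no

Derivation:
Program A trace:
  After 'push 15': [15]
  After 'push 13': [15, 13]
  After 'eq': [0]
  After 'neg': [0]
  After 'neg': [0]
  After 'push 1': [0, 1]
  After 'push 19': [0, 1, 19]
Program A final stack: [0, 1, 19]

Program B trace:
  After 'push -5': [-5]
  After 'push -4': [-5, -4]
  After 'push 3': [-5, -4, 3]
  After 'neg': [-5, -4, -3]
Program B final stack: [-5, -4, -3]
Same: no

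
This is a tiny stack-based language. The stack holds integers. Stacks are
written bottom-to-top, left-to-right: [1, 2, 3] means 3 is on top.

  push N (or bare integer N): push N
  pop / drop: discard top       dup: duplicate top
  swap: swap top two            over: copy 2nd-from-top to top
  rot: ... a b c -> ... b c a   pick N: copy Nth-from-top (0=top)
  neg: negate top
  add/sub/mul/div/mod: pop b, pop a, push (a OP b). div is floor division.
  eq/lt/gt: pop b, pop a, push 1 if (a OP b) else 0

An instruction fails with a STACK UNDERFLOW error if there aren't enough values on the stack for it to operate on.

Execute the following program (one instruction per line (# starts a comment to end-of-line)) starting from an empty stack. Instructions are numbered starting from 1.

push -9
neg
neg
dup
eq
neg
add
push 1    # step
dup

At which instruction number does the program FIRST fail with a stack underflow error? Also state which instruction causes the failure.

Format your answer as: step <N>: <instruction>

Answer: step 7: add

Derivation:
Step 1 ('push -9'): stack = [-9], depth = 1
Step 2 ('neg'): stack = [9], depth = 1
Step 3 ('neg'): stack = [-9], depth = 1
Step 4 ('dup'): stack = [-9, -9], depth = 2
Step 5 ('eq'): stack = [1], depth = 1
Step 6 ('neg'): stack = [-1], depth = 1
Step 7 ('add'): needs 2 value(s) but depth is 1 — STACK UNDERFLOW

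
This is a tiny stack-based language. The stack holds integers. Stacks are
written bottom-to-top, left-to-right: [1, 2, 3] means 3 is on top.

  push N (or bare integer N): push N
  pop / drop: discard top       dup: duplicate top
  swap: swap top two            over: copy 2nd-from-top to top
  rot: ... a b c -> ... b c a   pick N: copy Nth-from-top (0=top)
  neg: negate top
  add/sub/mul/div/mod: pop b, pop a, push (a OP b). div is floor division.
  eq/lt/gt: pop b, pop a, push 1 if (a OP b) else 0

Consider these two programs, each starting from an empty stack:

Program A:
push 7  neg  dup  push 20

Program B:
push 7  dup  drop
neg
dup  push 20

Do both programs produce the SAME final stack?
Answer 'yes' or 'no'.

Answer: yes

Derivation:
Program A trace:
  After 'push 7': [7]
  After 'neg': [-7]
  After 'dup': [-7, -7]
  After 'push 20': [-7, -7, 20]
Program A final stack: [-7, -7, 20]

Program B trace:
  After 'push 7': [7]
  After 'dup': [7, 7]
  After 'drop': [7]
  After 'neg': [-7]
  After 'dup': [-7, -7]
  After 'push 20': [-7, -7, 20]
Program B final stack: [-7, -7, 20]
Same: yes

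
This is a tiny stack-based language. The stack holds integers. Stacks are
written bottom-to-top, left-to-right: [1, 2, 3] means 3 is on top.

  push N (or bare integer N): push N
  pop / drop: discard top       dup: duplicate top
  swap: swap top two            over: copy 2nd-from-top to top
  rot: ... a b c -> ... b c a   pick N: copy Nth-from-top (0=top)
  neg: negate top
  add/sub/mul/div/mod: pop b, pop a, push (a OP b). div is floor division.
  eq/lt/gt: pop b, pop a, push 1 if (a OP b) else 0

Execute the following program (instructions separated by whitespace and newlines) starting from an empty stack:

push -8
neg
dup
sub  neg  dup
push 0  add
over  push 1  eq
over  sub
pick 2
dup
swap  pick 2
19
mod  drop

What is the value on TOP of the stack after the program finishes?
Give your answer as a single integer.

Answer: 0

Derivation:
After 'push -8': [-8]
After 'neg': [8]
After 'dup': [8, 8]
After 'sub': [0]
After 'neg': [0]
After 'dup': [0, 0]
After 'push 0': [0, 0, 0]
After 'add': [0, 0]
After 'over': [0, 0, 0]
After 'push 1': [0, 0, 0, 1]
After 'eq': [0, 0, 0]
After 'over': [0, 0, 0, 0]
After 'sub': [0, 0, 0]
After 'pick 2': [0, 0, 0, 0]
After 'dup': [0, 0, 0, 0, 0]
After 'swap': [0, 0, 0, 0, 0]
After 'pick 2': [0, 0, 0, 0, 0, 0]
After 'push 19': [0, 0, 0, 0, 0, 0, 19]
After 'mod': [0, 0, 0, 0, 0, 0]
After 'drop': [0, 0, 0, 0, 0]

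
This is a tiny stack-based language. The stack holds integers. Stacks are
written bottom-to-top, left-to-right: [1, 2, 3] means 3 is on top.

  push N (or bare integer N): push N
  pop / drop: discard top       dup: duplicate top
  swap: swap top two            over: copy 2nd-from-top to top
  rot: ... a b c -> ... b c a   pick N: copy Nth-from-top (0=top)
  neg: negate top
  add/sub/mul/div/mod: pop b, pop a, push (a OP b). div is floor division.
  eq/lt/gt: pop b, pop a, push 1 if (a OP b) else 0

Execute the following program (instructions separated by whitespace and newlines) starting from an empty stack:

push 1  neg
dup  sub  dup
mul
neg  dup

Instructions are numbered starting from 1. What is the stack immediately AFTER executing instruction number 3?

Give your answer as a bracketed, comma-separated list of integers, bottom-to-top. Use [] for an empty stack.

Answer: [-1, -1]

Derivation:
Step 1 ('push 1'): [1]
Step 2 ('neg'): [-1]
Step 3 ('dup'): [-1, -1]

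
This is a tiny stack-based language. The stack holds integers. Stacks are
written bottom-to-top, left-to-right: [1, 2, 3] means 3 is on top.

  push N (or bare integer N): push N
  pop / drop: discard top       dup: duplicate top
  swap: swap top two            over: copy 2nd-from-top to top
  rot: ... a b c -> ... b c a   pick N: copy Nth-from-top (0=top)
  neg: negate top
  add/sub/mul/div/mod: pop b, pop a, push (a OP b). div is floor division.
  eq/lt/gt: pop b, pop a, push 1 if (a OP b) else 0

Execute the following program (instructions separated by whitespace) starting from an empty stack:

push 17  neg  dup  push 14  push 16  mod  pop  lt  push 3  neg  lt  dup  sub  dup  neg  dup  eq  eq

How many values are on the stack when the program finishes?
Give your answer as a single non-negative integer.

Answer: 1

Derivation:
After 'push 17': stack = [17] (depth 1)
After 'neg': stack = [-17] (depth 1)
After 'dup': stack = [-17, -17] (depth 2)
After 'push 14': stack = [-17, -17, 14] (depth 3)
After 'push 16': stack = [-17, -17, 14, 16] (depth 4)
After 'mod': stack = [-17, -17, 14] (depth 3)
After 'pop': stack = [-17, -17] (depth 2)
After 'lt': stack = [0] (depth 1)
After 'push 3': stack = [0, 3] (depth 2)
After 'neg': stack = [0, -3] (depth 2)
After 'lt': stack = [0] (depth 1)
After 'dup': stack = [0, 0] (depth 2)
After 'sub': stack = [0] (depth 1)
After 'dup': stack = [0, 0] (depth 2)
After 'neg': stack = [0, 0] (depth 2)
After 'dup': stack = [0, 0, 0] (depth 3)
After 'eq': stack = [0, 1] (depth 2)
After 'eq': stack = [0] (depth 1)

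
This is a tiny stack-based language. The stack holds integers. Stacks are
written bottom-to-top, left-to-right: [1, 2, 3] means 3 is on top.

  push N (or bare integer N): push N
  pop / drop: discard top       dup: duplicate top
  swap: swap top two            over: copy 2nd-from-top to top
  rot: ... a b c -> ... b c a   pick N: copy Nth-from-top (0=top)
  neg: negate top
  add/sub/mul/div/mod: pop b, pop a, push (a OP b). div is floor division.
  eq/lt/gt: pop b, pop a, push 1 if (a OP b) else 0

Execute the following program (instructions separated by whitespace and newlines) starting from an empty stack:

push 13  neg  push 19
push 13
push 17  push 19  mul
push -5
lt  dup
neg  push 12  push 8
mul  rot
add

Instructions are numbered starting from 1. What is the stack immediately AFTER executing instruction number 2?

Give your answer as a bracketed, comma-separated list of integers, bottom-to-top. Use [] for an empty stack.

Step 1 ('push 13'): [13]
Step 2 ('neg'): [-13]

Answer: [-13]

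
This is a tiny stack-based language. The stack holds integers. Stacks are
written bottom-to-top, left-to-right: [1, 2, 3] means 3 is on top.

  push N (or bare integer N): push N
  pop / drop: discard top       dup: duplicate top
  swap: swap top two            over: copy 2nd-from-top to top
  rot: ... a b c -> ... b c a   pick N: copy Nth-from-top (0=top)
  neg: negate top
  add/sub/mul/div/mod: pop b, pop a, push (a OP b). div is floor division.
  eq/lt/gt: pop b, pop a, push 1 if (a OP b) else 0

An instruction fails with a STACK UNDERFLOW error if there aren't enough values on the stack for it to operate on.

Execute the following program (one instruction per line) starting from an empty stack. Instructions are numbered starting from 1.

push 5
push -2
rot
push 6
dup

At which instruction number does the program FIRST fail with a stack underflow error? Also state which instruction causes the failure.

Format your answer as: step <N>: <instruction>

Step 1 ('push 5'): stack = [5], depth = 1
Step 2 ('push -2'): stack = [5, -2], depth = 2
Step 3 ('rot'): needs 3 value(s) but depth is 2 — STACK UNDERFLOW

Answer: step 3: rot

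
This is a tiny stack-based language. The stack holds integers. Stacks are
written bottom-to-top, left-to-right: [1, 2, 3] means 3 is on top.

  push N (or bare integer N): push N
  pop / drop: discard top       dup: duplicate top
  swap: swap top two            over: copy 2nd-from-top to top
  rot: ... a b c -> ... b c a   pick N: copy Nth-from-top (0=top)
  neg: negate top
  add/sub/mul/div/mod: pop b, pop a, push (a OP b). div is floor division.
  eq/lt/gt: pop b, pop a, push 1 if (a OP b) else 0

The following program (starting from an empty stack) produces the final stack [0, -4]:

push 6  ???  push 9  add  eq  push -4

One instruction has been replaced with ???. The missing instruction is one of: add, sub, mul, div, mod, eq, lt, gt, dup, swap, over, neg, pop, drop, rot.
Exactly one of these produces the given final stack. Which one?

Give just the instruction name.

Answer: dup

Derivation:
Stack before ???: [6]
Stack after ???:  [6, 6]
The instruction that transforms [6] -> [6, 6] is: dup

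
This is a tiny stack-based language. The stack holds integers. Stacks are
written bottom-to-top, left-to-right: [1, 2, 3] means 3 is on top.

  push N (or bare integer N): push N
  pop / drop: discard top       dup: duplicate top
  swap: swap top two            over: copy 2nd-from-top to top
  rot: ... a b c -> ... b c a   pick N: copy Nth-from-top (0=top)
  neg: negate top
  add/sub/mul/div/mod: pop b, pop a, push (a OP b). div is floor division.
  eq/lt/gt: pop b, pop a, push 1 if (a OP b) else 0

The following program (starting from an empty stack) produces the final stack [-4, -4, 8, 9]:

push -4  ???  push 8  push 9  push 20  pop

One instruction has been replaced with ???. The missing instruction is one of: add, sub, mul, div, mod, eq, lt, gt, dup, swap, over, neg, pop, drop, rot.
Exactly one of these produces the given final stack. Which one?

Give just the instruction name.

Answer: dup

Derivation:
Stack before ???: [-4]
Stack after ???:  [-4, -4]
The instruction that transforms [-4] -> [-4, -4] is: dup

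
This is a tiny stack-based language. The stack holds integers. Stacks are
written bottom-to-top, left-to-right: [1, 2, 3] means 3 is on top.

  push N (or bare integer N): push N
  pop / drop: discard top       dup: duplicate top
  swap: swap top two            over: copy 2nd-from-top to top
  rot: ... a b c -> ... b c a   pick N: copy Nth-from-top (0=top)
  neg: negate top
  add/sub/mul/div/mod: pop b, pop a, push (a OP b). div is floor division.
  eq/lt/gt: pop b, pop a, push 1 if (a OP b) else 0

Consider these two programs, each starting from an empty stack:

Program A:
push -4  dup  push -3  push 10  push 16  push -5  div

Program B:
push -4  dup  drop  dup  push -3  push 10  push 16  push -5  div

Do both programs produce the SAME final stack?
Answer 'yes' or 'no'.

Program A trace:
  After 'push -4': [-4]
  After 'dup': [-4, -4]
  After 'push -3': [-4, -4, -3]
  After 'push 10': [-4, -4, -3, 10]
  After 'push 16': [-4, -4, -3, 10, 16]
  After 'push -5': [-4, -4, -3, 10, 16, -5]
  After 'div': [-4, -4, -3, 10, -4]
Program A final stack: [-4, -4, -3, 10, -4]

Program B trace:
  After 'push -4': [-4]
  After 'dup': [-4, -4]
  After 'drop': [-4]
  After 'dup': [-4, -4]
  After 'push -3': [-4, -4, -3]
  After 'push 10': [-4, -4, -3, 10]
  After 'push 16': [-4, -4, -3, 10, 16]
  After 'push -5': [-4, -4, -3, 10, 16, -5]
  After 'div': [-4, -4, -3, 10, -4]
Program B final stack: [-4, -4, -3, 10, -4]
Same: yes

Answer: yes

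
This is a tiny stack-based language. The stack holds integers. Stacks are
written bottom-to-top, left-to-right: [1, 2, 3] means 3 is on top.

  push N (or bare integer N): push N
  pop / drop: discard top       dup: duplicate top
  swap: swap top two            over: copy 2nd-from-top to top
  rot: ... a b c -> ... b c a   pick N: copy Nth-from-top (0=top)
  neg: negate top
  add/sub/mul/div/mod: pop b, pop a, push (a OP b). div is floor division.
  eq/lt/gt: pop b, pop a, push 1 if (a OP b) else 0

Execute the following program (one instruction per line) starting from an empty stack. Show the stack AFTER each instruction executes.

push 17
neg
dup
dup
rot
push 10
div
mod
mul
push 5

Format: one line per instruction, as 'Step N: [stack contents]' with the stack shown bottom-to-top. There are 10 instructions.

Step 1: [17]
Step 2: [-17]
Step 3: [-17, -17]
Step 4: [-17, -17, -17]
Step 5: [-17, -17, -17]
Step 6: [-17, -17, -17, 10]
Step 7: [-17, -17, -2]
Step 8: [-17, -1]
Step 9: [17]
Step 10: [17, 5]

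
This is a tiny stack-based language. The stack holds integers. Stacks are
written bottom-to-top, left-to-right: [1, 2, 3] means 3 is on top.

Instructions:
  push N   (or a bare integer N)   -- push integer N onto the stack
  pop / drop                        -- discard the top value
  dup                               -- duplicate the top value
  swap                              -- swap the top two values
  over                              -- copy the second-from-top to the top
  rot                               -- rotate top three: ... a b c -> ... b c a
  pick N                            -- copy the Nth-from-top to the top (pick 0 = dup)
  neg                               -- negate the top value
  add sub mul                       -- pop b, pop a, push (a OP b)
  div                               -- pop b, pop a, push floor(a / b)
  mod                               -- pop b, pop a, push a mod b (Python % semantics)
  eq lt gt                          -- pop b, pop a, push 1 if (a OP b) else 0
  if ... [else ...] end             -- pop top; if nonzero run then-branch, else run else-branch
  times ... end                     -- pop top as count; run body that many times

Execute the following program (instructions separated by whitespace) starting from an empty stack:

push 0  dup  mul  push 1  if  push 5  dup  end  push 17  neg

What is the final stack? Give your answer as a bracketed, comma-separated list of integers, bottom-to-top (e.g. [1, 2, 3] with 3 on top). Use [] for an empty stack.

Answer: [0, 5, 5, -17]

Derivation:
After 'push 0': [0]
After 'dup': [0, 0]
After 'mul': [0]
After 'push 1': [0, 1]
After 'if': [0]
After 'push 5': [0, 5]
After 'dup': [0, 5, 5]
After 'push 17': [0, 5, 5, 17]
After 'neg': [0, 5, 5, -17]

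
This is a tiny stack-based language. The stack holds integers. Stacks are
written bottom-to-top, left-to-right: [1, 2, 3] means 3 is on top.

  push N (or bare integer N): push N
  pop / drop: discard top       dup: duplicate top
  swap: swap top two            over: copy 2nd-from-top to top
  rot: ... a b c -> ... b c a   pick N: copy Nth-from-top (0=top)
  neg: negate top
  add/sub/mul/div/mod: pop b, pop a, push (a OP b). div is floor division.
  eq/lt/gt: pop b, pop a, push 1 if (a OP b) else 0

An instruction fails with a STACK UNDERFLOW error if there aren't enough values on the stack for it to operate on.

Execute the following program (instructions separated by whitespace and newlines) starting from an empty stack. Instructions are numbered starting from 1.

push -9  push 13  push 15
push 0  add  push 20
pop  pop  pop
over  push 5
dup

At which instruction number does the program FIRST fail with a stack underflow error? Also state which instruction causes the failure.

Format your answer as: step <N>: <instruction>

Answer: step 10: over

Derivation:
Step 1 ('push -9'): stack = [-9], depth = 1
Step 2 ('push 13'): stack = [-9, 13], depth = 2
Step 3 ('push 15'): stack = [-9, 13, 15], depth = 3
Step 4 ('push 0'): stack = [-9, 13, 15, 0], depth = 4
Step 5 ('add'): stack = [-9, 13, 15], depth = 3
Step 6 ('push 20'): stack = [-9, 13, 15, 20], depth = 4
Step 7 ('pop'): stack = [-9, 13, 15], depth = 3
Step 8 ('pop'): stack = [-9, 13], depth = 2
Step 9 ('pop'): stack = [-9], depth = 1
Step 10 ('over'): needs 2 value(s) but depth is 1 — STACK UNDERFLOW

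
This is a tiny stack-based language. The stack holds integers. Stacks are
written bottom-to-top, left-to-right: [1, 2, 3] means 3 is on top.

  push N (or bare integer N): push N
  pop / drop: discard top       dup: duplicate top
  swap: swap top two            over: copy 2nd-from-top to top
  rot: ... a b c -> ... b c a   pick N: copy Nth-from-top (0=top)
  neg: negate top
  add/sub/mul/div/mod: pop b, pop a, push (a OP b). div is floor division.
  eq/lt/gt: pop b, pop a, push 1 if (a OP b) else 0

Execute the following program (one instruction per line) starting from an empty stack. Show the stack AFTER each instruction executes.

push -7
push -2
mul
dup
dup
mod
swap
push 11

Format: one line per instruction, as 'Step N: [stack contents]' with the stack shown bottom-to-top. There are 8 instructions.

Step 1: [-7]
Step 2: [-7, -2]
Step 3: [14]
Step 4: [14, 14]
Step 5: [14, 14, 14]
Step 6: [14, 0]
Step 7: [0, 14]
Step 8: [0, 14, 11]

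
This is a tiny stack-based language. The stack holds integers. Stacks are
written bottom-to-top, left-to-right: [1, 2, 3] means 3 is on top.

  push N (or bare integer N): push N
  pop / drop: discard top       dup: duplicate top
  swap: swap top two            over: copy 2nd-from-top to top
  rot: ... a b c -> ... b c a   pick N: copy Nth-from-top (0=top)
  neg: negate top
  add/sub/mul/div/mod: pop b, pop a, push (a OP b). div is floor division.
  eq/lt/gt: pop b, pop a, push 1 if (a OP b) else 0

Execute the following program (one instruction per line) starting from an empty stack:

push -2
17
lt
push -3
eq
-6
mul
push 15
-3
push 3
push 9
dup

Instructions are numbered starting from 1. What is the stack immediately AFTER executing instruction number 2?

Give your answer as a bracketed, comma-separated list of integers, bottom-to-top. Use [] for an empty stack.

Step 1 ('push -2'): [-2]
Step 2 ('17'): [-2, 17]

Answer: [-2, 17]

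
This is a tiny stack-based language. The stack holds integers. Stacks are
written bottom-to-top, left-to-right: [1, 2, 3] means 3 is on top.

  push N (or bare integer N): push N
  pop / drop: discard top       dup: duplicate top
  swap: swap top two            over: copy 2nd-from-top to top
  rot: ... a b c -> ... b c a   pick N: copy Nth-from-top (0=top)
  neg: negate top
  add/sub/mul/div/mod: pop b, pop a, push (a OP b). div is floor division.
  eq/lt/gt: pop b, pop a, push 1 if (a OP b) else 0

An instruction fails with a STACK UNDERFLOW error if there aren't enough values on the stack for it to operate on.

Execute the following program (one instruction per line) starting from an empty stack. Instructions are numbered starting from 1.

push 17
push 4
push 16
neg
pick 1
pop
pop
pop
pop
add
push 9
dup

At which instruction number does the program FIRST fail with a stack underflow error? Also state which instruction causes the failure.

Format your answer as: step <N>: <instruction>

Step 1 ('push 17'): stack = [17], depth = 1
Step 2 ('push 4'): stack = [17, 4], depth = 2
Step 3 ('push 16'): stack = [17, 4, 16], depth = 3
Step 4 ('neg'): stack = [17, 4, -16], depth = 3
Step 5 ('pick 1'): stack = [17, 4, -16, 4], depth = 4
Step 6 ('pop'): stack = [17, 4, -16], depth = 3
Step 7 ('pop'): stack = [17, 4], depth = 2
Step 8 ('pop'): stack = [17], depth = 1
Step 9 ('pop'): stack = [], depth = 0
Step 10 ('add'): needs 2 value(s) but depth is 0 — STACK UNDERFLOW

Answer: step 10: add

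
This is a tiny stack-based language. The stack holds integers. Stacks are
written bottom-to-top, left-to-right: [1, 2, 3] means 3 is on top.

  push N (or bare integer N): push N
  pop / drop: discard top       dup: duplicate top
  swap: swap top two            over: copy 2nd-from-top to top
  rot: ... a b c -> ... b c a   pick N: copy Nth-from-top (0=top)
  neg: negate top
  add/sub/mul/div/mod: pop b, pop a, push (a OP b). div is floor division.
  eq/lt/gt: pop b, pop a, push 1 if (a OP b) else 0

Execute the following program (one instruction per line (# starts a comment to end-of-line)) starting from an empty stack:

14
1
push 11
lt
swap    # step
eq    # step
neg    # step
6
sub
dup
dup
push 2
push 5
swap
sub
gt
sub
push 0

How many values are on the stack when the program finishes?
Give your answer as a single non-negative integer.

After 'push 14': stack = [14] (depth 1)
After 'push 1': stack = [14, 1] (depth 2)
After 'push 11': stack = [14, 1, 11] (depth 3)
After 'lt': stack = [14, 1] (depth 2)
After 'swap': stack = [1, 14] (depth 2)
After 'eq': stack = [0] (depth 1)
After 'neg': stack = [0] (depth 1)
After 'push 6': stack = [0, 6] (depth 2)
After 'sub': stack = [-6] (depth 1)
After 'dup': stack = [-6, -6] (depth 2)
After 'dup': stack = [-6, -6, -6] (depth 3)
After 'push 2': stack = [-6, -6, -6, 2] (depth 4)
After 'push 5': stack = [-6, -6, -6, 2, 5] (depth 5)
After 'swap': stack = [-6, -6, -6, 5, 2] (depth 5)
After 'sub': stack = [-6, -6, -6, 3] (depth 4)
After 'gt': stack = [-6, -6, 0] (depth 3)
After 'sub': stack = [-6, -6] (depth 2)
After 'push 0': stack = [-6, -6, 0] (depth 3)

Answer: 3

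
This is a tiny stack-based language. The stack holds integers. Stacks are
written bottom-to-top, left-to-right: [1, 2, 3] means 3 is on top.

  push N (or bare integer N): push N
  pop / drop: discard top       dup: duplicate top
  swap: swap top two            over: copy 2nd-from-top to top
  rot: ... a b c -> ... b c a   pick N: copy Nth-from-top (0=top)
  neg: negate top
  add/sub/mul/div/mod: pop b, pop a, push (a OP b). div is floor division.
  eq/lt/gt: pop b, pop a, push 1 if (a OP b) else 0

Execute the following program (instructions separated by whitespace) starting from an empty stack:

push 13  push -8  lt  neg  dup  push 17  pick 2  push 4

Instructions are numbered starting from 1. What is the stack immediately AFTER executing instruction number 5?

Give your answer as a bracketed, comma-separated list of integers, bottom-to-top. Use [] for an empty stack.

Step 1 ('push 13'): [13]
Step 2 ('push -8'): [13, -8]
Step 3 ('lt'): [0]
Step 4 ('neg'): [0]
Step 5 ('dup'): [0, 0]

Answer: [0, 0]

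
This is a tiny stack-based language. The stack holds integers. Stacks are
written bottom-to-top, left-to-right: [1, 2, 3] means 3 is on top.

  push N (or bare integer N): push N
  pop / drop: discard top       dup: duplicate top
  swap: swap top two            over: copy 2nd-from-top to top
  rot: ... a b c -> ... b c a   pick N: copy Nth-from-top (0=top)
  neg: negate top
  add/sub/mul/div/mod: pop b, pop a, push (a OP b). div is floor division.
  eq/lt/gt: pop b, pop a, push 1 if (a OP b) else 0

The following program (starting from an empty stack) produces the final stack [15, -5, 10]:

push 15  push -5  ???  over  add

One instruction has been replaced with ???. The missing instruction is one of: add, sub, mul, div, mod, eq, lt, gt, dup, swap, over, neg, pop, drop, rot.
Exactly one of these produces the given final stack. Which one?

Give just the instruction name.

Stack before ???: [15, -5]
Stack after ???:  [15, -5, 15]
The instruction that transforms [15, -5] -> [15, -5, 15] is: over

Answer: over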